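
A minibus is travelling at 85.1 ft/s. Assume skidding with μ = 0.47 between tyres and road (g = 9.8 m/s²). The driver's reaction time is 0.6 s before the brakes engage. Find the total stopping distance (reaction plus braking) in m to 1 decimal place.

85.1 ft/s × 0.3048 = 25.9385 m/s.
a = μg = 0.47 × 9.8 = 4.606 m/s².
Reaction distance = v·t_r = 25.9385 × 0.6 = 15.563 m.
Braking distance = v²/(2a) = 25.9385² / (2 × 4.606) = 672.806 / 9.212 = 73.036 m.
Total = 15.563 + 73.036 = 88.599 m.

Total stopping distance ≈ 88.6 m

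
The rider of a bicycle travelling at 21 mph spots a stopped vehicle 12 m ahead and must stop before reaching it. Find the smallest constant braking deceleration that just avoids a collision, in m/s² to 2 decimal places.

Required deceleration ≈ 3.67 m/s²

21 mph × 0.44704 = 9.3878 m/s.
v² = 2a·d ⇒ a = v²/(2d) = 9.3878² / (2 × 12.000) = 88.131 / 24.000 = 3.6721 m/s².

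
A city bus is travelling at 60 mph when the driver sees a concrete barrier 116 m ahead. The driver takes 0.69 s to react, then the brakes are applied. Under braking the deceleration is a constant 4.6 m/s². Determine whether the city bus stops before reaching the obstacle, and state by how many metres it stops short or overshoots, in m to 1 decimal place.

60 mph × 0.44704 = 26.8224 m/s.
Reaction distance = 26.8224 × 0.69 = 18.507 m.
Braking distance = v²/(2a) = 719.441 / 9.200 = 78.200 m.
Total stopping distance = 18.507 + 78.200 = 96.707 m, vs 116 m available — it stops with 116 − 96.707 = 19.293 m to spare.

Yes — it stops 19.3 m short of the obstacle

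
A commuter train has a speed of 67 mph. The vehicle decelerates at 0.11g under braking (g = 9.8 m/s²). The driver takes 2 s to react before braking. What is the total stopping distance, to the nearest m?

Total stopping distance ≈ 476 m

67 mph × 0.44704 = 29.9517 m/s.
a = 0.11 × 9.8 = 1.078 m/s².
Reaction distance = v·t_r = 29.9517 × 2 = 59.903 m.
Braking distance = v²/(2a) = 29.9517² / (2 × 1.078) = 897.104 / 2.156 = 416.096 m.
Total = 59.903 + 416.096 = 475.999 m.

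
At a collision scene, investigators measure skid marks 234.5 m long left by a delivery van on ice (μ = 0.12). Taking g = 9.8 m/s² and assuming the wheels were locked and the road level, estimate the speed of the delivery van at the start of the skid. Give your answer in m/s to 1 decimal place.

Deceleration a = μg = 0.12 × 9.8 = 1.176 m/s².
v = √(2a·d) = √(2 × 1.176 × 234.5) = √551.544 = 23.4850 m/s.

Initial speed ≈ 23.5 m/s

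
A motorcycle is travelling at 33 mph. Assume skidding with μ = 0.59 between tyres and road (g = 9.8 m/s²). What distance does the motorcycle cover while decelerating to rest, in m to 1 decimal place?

33 mph × 0.44704 = 14.7523 m/s.
a = μg = 0.59 × 9.8 = 5.782 m/s².
Braking distance = v²/(2a) = 14.7523² / (2 × 5.782) = 217.630 / 11.564 = 18.820 m.

Braking distance ≈ 18.8 m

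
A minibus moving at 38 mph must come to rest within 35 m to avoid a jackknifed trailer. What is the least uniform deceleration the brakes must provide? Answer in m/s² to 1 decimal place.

Required deceleration ≈ 4.1 m/s²

38 mph × 0.44704 = 16.9875 m/s.
v² = 2a·d ⇒ a = v²/(2d) = 16.9875² / (2 × 35.000) = 288.575 / 70.000 = 4.1225 m/s².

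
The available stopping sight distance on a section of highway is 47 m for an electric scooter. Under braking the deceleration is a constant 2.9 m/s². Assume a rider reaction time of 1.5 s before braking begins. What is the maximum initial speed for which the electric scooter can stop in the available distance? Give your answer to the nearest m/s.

Maximum speed ≈ 13 m/s

Stopping distance: v·t_r + v²/(2a) = 47 with t_r = 1.5 s and a = 2.900 m/s².
So v² + 8.700 v − 272.60 = 0.
Positive root: v = −a·t_r + √((a·t_r)² + 2a·d) = −4.350 + √(18.922 + 272.60) = 12.7240 m/s.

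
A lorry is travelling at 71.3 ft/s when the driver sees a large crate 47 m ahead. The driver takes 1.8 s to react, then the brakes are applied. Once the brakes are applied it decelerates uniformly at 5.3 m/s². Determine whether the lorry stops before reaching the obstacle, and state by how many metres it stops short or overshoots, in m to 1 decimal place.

71.3 ft/s × 0.3048 = 21.7322 m/s.
Reaction distance = 21.7322 × 1.8 = 39.118 m.
Braking distance = v²/(2a) = 472.289 / 10.600 = 44.556 m.
Total stopping distance = 39.118 + 44.556 = 83.674 m, vs 47 m available — it cannot stop in time and overshoots by 83.674 − 47 = 36.674 m.

No — it overshoots by 36.7 m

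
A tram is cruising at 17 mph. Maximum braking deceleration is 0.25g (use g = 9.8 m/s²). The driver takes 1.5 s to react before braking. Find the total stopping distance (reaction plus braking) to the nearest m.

17 mph × 0.44704 = 7.5997 m/s.
a = 0.25 × 9.8 = 2.450 m/s².
Reaction distance = v·t_r = 7.5997 × 1.5 = 11.400 m.
Braking distance = v²/(2a) = 7.5997² / (2 × 2.450) = 57.755 / 4.900 = 11.787 m.
Total = 11.400 + 11.787 = 23.187 m.

Total stopping distance ≈ 23 m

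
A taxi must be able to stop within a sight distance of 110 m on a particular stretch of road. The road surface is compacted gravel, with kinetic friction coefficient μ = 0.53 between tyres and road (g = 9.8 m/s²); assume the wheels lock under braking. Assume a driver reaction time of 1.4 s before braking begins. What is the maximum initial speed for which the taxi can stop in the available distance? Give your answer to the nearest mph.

Maximum speed ≈ 61 mph

a = μg = 0.53 × 9.8 = 5.194 m/s².
Stopping distance: v·t_r + v²/(2a) = 110 with t_r = 1.4 s and a = 5.194 m/s².
So v² + 14.543 v − 1142.68 = 0.
Positive root: v = −a·t_r + √((a·t_r)² + 2a·d) = −7.272 + √(52.882 + 1142.68) = 27.3049 m/s.
27.3049 m/s ÷ 0.44704 = 61.079 mph.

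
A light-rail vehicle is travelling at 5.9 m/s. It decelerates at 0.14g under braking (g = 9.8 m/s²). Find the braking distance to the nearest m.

a = 0.14 × 9.8 = 1.372 m/s².
Braking distance = v²/(2a) = 5.9000² / (2 × 1.372) = 34.810 / 2.744 = 12.686 m.

Braking distance ≈ 13 m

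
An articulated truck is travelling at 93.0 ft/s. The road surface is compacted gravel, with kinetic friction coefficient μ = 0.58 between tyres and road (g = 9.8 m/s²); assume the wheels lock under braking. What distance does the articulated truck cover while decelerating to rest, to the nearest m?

93 ft/s × 0.3048 = 28.3464 m/s.
a = μg = 0.58 × 9.8 = 5.684 m/s².
Braking distance = v²/(2a) = 28.3464² / (2 × 5.684) = 803.518 / 11.368 = 70.682 m.

Braking distance ≈ 71 m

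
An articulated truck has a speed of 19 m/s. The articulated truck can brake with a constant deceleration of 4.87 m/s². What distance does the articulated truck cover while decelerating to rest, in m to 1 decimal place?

Braking distance = v²/(2a) = 19.0000² / (2 × 4.870) = 361.000 / 9.740 = 37.064 m.

Braking distance ≈ 37.1 m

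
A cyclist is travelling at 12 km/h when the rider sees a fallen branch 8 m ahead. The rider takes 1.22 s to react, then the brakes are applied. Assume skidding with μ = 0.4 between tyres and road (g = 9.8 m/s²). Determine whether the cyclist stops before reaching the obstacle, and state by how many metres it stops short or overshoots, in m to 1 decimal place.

12 km/h ÷ 3.6 = 3.3333 m/s.
a = μg = 0.4 × 9.8 = 3.920 m/s².
Reaction distance = 3.3333 × 1.22 = 4.067 m.
Braking distance = v²/(2a) = 11.111 / 7.840 = 1.417 m.
Total stopping distance = 4.067 + 1.417 = 5.484 m, vs 8 m available — it stops with 8 − 5.484 = 2.516 m to spare.

Yes — it stops 2.5 m short of the obstacle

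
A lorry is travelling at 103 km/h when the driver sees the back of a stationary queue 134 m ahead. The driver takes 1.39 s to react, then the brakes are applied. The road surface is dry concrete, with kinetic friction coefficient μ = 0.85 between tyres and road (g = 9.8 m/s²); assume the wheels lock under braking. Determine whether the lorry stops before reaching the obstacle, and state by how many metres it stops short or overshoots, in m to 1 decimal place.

103 km/h ÷ 3.6 = 28.6111 m/s.
a = μg = 0.85 × 9.8 = 8.330 m/s².
Reaction distance = 28.6111 × 1.39 = 39.769 m.
Braking distance = v²/(2a) = 818.595 / 16.660 = 49.135 m.
Total stopping distance = 39.769 + 49.135 = 88.904 m, vs 134 m available — it stops with 134 − 88.904 = 45.096 m to spare.

Yes — it stops 45.1 m short of the obstacle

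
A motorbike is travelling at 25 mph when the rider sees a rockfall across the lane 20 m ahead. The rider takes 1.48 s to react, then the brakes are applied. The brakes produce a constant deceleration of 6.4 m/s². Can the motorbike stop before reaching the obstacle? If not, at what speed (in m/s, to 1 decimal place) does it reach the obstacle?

25 mph × 0.44704 = 11.1760 m/s.
Reaction distance = 11.1760 × 1.48 = 16.540 m.
Braking distance needed to stop: v²/(2a) = 124.903 / 12.800 = 9.758 m, so total needed = 16.540 + 9.758 = 26.298 m > 20 m — it cannot stop.
Distance remaining when braking begins: 20 − 16.540 = 3.460 m.
v² = v₀² − 2a·d = 124.903 − 2 × 6.400 × 3.460 = 80.615 m²/s².
v = √80.615 = 8.979 m/s.

No — it strikes the obstacle at 9.0 m/s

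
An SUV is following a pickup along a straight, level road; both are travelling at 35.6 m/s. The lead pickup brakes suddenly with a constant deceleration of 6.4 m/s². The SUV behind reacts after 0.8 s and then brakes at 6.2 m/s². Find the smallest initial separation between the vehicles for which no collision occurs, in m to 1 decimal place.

Minimum gap ≈ 31.7 m

Leader travels v²/(2a_L) = 1267.360 / 12.800 = 99.012 m before stopping.
Follower covers v·t_r = 35.6000 × 0.8 = 28.480 m while reacting, then v²/(2a_F) = 1267.360 / 12.400 = 102.206 m while braking, for a total of 28.480 + 102.206 = 130.686 m.
Since a_F ≤ a_L and the follower starts braking later, the follower is never slower than the leader, so the closest approach is when both have stopped.
Minimum gap = 130.686 − 99.012 = 31.674 m.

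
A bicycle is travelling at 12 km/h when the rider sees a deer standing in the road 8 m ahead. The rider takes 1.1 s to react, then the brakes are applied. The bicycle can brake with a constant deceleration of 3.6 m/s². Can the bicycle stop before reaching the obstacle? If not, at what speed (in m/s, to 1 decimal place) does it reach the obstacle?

Yes — it stops about 2.8 m short of the obstacle, so it never reaches it

12 km/h ÷ 3.6 = 3.3333 m/s.
Reaction distance = 3.3333 × 1.1 = 3.667 m.
Braking distance = v²/(2a) = 11.111 / 7.200 = 1.543 m.
Total stopping distance = 3.667 + 1.543 = 5.210 m, vs 8 m available — it stops with 8 − 5.210 = 2.790 m to spare.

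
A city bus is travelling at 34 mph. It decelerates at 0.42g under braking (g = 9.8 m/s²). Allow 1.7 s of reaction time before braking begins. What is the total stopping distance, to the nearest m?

34 mph × 0.44704 = 15.1994 m/s.
a = 0.42 × 9.8 = 4.116 m/s².
Reaction distance = v·t_r = 15.1994 × 1.7 = 25.839 m.
Braking distance = v²/(2a) = 15.1994² / (2 × 4.116) = 231.022 / 8.232 = 28.064 m.
Total = 25.839 + 28.064 = 53.903 m.

Total stopping distance ≈ 54 m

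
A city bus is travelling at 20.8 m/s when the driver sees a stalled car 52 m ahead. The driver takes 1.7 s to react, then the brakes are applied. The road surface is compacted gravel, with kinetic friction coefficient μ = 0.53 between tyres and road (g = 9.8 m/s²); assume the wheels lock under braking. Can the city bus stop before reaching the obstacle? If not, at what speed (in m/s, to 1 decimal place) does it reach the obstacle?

No — it strikes the obstacle at 16.1 m/s

a = μg = 0.53 × 9.8 = 5.194 m/s².
Reaction distance = 20.8000 × 1.7 = 35.360 m.
Braking distance needed to stop: v²/(2a) = 432.640 / 10.388 = 41.648 m, so total needed = 35.360 + 41.648 = 77.008 m > 52 m — it cannot stop.
Distance remaining when braking begins: 52 − 35.360 = 16.640 m.
v² = v₀² − 2a·d = 432.640 − 2 × 5.194 × 16.640 = 259.784 m²/s².
v = √259.784 = 16.118 m/s.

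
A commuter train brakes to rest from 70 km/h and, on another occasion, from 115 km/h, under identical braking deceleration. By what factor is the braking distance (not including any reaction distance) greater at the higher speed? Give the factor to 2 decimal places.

Factor ≈ 2.70

Braking distance d = v²/(2a), so with a fixed, d ∝ v².
Factor = (115/70)² = 1.6429² = 2.6991.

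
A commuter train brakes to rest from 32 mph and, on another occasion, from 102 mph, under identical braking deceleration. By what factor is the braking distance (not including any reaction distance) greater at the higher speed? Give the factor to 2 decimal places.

Factor ≈ 10.16

Braking distance d = v²/(2a), so with a fixed, d ∝ v².
Factor = (102/32)² = 3.1875² = 10.1602.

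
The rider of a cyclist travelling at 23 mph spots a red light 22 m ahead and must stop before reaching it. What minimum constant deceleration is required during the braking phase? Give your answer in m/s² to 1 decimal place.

23 mph × 0.44704 = 10.2819 m/s.
v² = 2a·d ⇒ a = v²/(2d) = 10.2819² / (2 × 22.000) = 105.717 / 44.000 = 2.4027 m/s².

Required deceleration ≈ 2.4 m/s²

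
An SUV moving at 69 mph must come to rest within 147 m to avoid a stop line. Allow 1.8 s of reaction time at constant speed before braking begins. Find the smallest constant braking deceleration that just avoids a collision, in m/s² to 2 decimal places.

69 mph × 0.44704 = 30.8458 m/s.
Distance covered during reaction = 30.8458 × 1.8 = 55.522 m.
Distance available for braking: 147 − 55.522 = 91.478 m.
v² = 2a·d ⇒ a = v²/(2d) = 30.8458² / (2 × 91.478) = 951.463 / 182.956 = 5.2005 m/s².

Required deceleration ≈ 5.20 m/s²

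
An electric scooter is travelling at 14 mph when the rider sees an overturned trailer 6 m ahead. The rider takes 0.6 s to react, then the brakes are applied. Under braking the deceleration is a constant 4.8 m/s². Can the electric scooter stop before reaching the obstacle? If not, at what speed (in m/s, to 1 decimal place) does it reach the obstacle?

14 mph × 0.44704 = 6.2586 m/s.
Reaction distance = 6.2586 × 0.6 = 3.755 m.
Braking distance needed to stop: v²/(2a) = 39.170 / 9.600 = 4.080 m, so total needed = 3.755 + 4.080 = 7.835 m > 6 m — it cannot stop.
Distance remaining when braking begins: 6 − 3.755 = 2.245 m.
v² = v₀² − 2a·d = 39.170 − 2 × 4.800 × 2.245 = 17.618 m²/s².
v = √17.618 = 4.197 m/s.

No — it strikes the obstacle at 4.2 m/s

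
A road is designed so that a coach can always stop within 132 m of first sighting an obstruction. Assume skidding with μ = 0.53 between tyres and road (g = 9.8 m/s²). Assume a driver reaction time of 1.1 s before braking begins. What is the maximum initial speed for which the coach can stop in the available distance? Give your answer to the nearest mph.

Maximum speed ≈ 71 mph

a = μg = 0.53 × 9.8 = 5.194 m/s².
Stopping distance: v·t_r + v²/(2a) = 132 with t_r = 1.1 s and a = 5.194 m/s².
So v² + 11.427 v − 1371.22 = 0.
Positive root: v = −a·t_r + √((a·t_r)² + 2a·d) = −5.713 + √(32.638 + 1371.22) = 31.7551 m/s.
31.7551 m/s ÷ 0.44704 = 71.034 mph.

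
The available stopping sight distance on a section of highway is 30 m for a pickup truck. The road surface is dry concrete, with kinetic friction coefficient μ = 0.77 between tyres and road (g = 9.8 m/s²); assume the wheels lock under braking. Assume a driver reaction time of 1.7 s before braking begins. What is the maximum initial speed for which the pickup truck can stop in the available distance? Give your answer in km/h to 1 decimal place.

a = μg = 0.77 × 9.8 = 7.546 m/s².
Stopping distance: v·t_r + v²/(2a) = 30 with t_r = 1.7 s and a = 7.546 m/s².
So v² + 25.656 v − 452.76 = 0.
Positive root: v = −a·t_r + √((a·t_r)² + 2a·d) = −12.828 + √(164.558 + 452.76) = 12.0179 m/s.
12.0179 m/s × 3.6 = 43.264 km/h.

Maximum speed ≈ 43.3 km/h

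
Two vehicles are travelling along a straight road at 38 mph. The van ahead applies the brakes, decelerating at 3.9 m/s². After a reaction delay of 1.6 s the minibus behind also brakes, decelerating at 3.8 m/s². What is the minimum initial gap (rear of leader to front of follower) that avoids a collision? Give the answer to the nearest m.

Minimum gap ≈ 28 m

38 mph × 0.44704 = 16.9875 m/s.
Leader travels v²/(2a_L) = 288.575 / 7.800 = 36.997 m before stopping.
Follower covers v·t_r = 16.9875 × 1.6 = 27.180 m while reacting, then v²/(2a_F) = 288.575 / 7.600 = 37.970 m while braking, for a total of 27.180 + 37.970 = 65.150 m.
Since a_F ≤ a_L and the follower starts braking later, the follower is never slower than the leader, so the closest approach is when both have stopped.
Minimum gap = 65.150 − 36.997 = 28.153 m.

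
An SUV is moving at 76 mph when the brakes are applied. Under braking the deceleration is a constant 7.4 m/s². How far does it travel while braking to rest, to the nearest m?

76 mph × 0.44704 = 33.9750 m/s.
Braking distance = v²/(2a) = 33.9750² / (2 × 7.400) = 1154.301 / 14.800 = 77.993 m.

Braking distance ≈ 78 m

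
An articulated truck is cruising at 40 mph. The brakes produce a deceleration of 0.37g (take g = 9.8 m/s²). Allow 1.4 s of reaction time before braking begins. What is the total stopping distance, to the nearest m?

40 mph × 0.44704 = 17.8816 m/s.
a = 0.37 × 9.8 = 3.626 m/s².
Reaction distance = v·t_r = 17.8816 × 1.4 = 25.034 m.
Braking distance = v²/(2a) = 17.8816² / (2 × 3.626) = 319.752 / 7.252 = 44.092 m.
Total = 25.034 + 44.092 = 69.126 m.

Total stopping distance ≈ 69 m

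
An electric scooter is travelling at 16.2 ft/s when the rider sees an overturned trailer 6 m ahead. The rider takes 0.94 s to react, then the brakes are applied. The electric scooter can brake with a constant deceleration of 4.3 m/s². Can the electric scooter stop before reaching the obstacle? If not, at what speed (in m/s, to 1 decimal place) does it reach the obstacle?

No — it strikes the obstacle at 3.6 m/s

16.2 ft/s × 0.3048 = 4.9378 m/s.
Reaction distance = 4.9378 × 0.94 = 4.642 m.
Braking distance needed to stop: v²/(2a) = 24.382 / 8.600 = 2.835 m, so total needed = 4.642 + 2.835 = 7.477 m > 6 m — it cannot stop.
Distance remaining when braking begins: 6 − 4.642 = 1.358 m.
v² = v₀² − 2a·d = 24.382 − 2 × 4.300 × 1.358 = 12.703 m²/s².
v = √12.703 = 3.564 m/s.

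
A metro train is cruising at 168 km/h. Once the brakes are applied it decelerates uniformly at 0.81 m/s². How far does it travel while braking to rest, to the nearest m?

Braking distance ≈ 1344 m

168 km/h ÷ 3.6 = 46.6667 m/s.
Braking distance = v²/(2a) = 46.6667² / (2 × 0.810) = 2177.781 / 1.620 = 1344.309 m.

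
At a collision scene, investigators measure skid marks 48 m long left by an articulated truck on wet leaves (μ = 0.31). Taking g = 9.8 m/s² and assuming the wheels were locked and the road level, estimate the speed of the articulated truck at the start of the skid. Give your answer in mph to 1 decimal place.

Initial speed ≈ 38.2 mph

Deceleration a = μg = 0.31 × 9.8 = 3.038 m/s².
v = √(2a·d) = √(2 × 3.038 × 48) = √291.648 = 17.0777 m/s.
= 17.0777 ÷ 0.44704 = 38.202 mph.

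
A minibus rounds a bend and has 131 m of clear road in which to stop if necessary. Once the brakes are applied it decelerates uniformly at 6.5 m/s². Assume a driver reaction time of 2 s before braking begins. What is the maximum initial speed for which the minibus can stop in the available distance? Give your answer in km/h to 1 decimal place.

Maximum speed ≈ 109.0 km/h

Stopping distance: v·t_r + v²/(2a) = 131 with t_r = 2 s and a = 6.500 m/s².
So v² + 26.000 v − 1703.00 = 0.
Positive root: v = −a·t_r + √((a·t_r)² + 2a·d) = −13.000 + √(169.000 + 1703.00) = 30.2666 m/s.
30.2666 m/s × 3.6 = 108.960 km/h.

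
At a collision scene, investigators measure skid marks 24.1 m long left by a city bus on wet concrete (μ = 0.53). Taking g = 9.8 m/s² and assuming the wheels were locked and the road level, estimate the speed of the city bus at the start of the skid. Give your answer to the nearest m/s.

Initial speed ≈ 16 m/s

Deceleration a = μg = 0.53 × 9.8 = 5.194 m/s².
v = √(2a·d) = √(2 × 5.194 × 24.1) = √250.351 = 15.8225 m/s.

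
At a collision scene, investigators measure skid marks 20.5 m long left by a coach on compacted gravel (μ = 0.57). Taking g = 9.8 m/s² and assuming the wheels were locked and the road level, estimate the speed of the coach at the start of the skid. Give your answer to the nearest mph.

Deceleration a = μg = 0.57 × 9.8 = 5.586 m/s².
v = √(2a·d) = √(2 × 5.586 × 20.5) = √229.026 = 15.1336 m/s.
= 15.1336 ÷ 0.44704 = 33.853 mph.

Initial speed ≈ 34 mph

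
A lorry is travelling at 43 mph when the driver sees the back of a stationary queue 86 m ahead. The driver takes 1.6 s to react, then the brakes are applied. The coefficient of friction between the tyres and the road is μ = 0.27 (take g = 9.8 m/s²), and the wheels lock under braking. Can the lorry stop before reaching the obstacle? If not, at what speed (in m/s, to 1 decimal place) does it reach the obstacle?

43 mph × 0.44704 = 19.2227 m/s.
a = μg = 0.27 × 9.8 = 2.646 m/s².
Reaction distance = 19.2227 × 1.6 = 30.756 m.
Braking distance needed to stop: v²/(2a) = 369.512 / 5.292 = 69.825 m, so total needed = 30.756 + 69.825 = 100.581 m > 86 m — it cannot stop.
Distance remaining when braking begins: 86 − 30.756 = 55.244 m.
v² = v₀² − 2a·d = 369.512 − 2 × 2.646 × 55.244 = 77.161 m²/s².
v = √77.161 = 8.784 m/s.

No — it strikes the obstacle at 8.8 m/s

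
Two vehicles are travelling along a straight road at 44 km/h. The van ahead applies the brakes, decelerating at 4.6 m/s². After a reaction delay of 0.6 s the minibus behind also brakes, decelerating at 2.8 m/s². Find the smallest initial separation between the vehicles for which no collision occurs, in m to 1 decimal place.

44 km/h ÷ 3.6 = 12.2222 m/s.
Leader travels v²/(2a_L) = 149.382 / 9.200 = 16.237 m before stopping.
Follower covers v·t_r = 12.2222 × 0.6 = 7.333 m while reacting, then v²/(2a_F) = 149.382 / 5.600 = 26.675 m while braking, for a total of 7.333 + 26.675 = 34.008 m.
Since a_F ≤ a_L and the follower starts braking later, the follower is never slower than the leader, so the closest approach is when both have stopped.
Minimum gap = 34.008 − 16.237 = 17.771 m.

Minimum gap ≈ 17.8 m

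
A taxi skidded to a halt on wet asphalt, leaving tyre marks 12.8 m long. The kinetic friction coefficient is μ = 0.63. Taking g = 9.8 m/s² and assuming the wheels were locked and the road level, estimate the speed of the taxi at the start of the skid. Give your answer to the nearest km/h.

Deceleration a = μg = 0.63 × 9.8 = 6.174 m/s².
v = √(2a·d) = √(2 × 6.174 × 12.8) = √158.054 = 12.5720 m/s.
= 12.5720 × 3.6 = 45.259 km/h.

Initial speed ≈ 45 km/h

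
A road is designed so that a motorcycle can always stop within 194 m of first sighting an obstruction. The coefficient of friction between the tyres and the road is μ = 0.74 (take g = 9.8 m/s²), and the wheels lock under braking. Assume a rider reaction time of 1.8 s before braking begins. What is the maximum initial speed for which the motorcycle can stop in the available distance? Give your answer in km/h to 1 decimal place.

a = μg = 0.74 × 9.8 = 7.252 m/s².
Stopping distance: v·t_r + v²/(2a) = 194 with t_r = 1.8 s and a = 7.252 m/s².
So v² + 26.107 v − 2813.78 = 0.
Positive root: v = −a·t_r + √((a·t_r)² + 2a·d) = −13.054 + √(170.407 + 2813.78) = 41.5737 m/s.
41.5737 m/s × 3.6 = 149.665 km/h.

Maximum speed ≈ 149.7 km/h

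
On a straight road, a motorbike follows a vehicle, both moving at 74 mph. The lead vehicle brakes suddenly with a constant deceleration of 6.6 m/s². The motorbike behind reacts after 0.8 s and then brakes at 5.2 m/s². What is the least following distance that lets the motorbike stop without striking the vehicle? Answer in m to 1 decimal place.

74 mph × 0.44704 = 33.0810 m/s.
Leader travels v²/(2a_L) = 1094.353 / 13.200 = 82.906 m before stopping.
Follower covers v·t_r = 33.0810 × 0.8 = 26.465 m while reacting, then v²/(2a_F) = 1094.353 / 10.400 = 105.226 m while braking, for a total of 26.465 + 105.226 = 131.691 m.
Since a_F ≤ a_L and the follower starts braking later, the follower is never slower than the leader, so the closest approach is when both have stopped.
Minimum gap = 131.691 − 82.906 = 48.785 m.

Minimum gap ≈ 48.8 m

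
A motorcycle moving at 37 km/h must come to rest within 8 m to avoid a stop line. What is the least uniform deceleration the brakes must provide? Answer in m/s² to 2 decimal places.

Required deceleration ≈ 6.60 m/s²

37 km/h ÷ 3.6 = 10.2778 m/s.
v² = 2a·d ⇒ a = v²/(2d) = 10.2778² / (2 × 8.000) = 105.633 / 16.000 = 6.6021 m/s².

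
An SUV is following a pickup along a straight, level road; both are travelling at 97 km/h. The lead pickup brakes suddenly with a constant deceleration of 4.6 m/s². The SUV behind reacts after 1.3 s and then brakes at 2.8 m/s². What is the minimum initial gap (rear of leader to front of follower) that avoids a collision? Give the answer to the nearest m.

97 km/h ÷ 3.6 = 26.9444 m/s.
Leader travels v²/(2a_L) = 726.001 / 9.200 = 78.913 m before stopping.
Follower covers v·t_r = 26.9444 × 1.3 = 35.028 m while reacting, then v²/(2a_F) = 726.001 / 5.600 = 129.643 m while braking, for a total of 35.028 + 129.643 = 164.671 m.
Since a_F ≤ a_L and the follower starts braking later, the follower is never slower than the leader, so the closest approach is when both have stopped.
Minimum gap = 164.671 − 78.913 = 85.758 m.

Minimum gap ≈ 86 m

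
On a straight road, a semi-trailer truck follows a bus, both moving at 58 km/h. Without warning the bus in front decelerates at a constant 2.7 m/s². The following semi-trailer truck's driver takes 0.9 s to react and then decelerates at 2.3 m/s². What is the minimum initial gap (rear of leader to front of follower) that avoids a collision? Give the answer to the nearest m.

58 km/h ÷ 3.6 = 16.1111 m/s.
Leader travels v²/(2a_L) = 259.568 / 5.400 = 48.068 m before stopping.
Follower covers v·t_r = 16.1111 × 0.9 = 14.500 m while reacting, then v²/(2a_F) = 259.568 / 4.600 = 56.428 m while braking, for a total of 14.500 + 56.428 = 70.928 m.
Since a_F ≤ a_L and the follower starts braking later, the follower is never slower than the leader, so the closest approach is when both have stopped.
Minimum gap = 70.928 − 48.068 = 22.860 m.

Minimum gap ≈ 23 m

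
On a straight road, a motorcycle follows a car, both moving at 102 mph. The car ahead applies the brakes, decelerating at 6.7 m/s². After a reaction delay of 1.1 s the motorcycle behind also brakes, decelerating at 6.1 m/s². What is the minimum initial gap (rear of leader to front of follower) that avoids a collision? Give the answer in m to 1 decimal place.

Minimum gap ≈ 65.4 m

102 mph × 0.44704 = 45.5981 m/s.
Leader travels v²/(2a_L) = 2079.187 / 13.400 = 155.163 m before stopping.
Follower covers v·t_r = 45.5981 × 1.1 = 50.158 m while reacting, then v²/(2a_F) = 2079.187 / 12.200 = 170.425 m while braking, for a total of 50.158 + 170.425 = 220.583 m.
Since a_F ≤ a_L and the follower starts braking later, the follower is never slower than the leader, so the closest approach is when both have stopped.
Minimum gap = 220.583 − 155.163 = 65.420 m.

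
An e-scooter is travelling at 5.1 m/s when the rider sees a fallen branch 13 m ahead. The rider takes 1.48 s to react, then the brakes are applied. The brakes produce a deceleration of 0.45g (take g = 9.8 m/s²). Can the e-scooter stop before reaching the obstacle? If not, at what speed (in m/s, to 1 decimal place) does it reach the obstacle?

Yes — it stops about 2.5 m short of the obstacle, so it never reaches it

a = 0.45 × 9.8 = 4.410 m/s².
Reaction distance = 5.1000 × 1.48 = 7.548 m.
Braking distance = v²/(2a) = 26.010 / 8.820 = 2.949 m.
Total stopping distance = 7.548 + 2.949 = 10.497 m, vs 13 m available — it stops with 13 − 10.497 = 2.503 m to spare.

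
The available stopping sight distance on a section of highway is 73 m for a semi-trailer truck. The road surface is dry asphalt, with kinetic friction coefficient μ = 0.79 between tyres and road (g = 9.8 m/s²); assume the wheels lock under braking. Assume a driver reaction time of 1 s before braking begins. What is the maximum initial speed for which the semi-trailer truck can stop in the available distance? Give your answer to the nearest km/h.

Maximum speed ≈ 96 km/h

a = μg = 0.79 × 9.8 = 7.742 m/s².
Stopping distance: v·t_r + v²/(2a) = 73 with t_r = 1 s and a = 7.742 m/s².
So v² + 15.484 v − 1130.33 = 0.
Positive root: v = −a·t_r + √((a·t_r)² + 2a·d) = −7.742 + √(59.939 + 1130.33) = 26.7583 m/s.
26.7583 m/s × 3.6 = 96.330 km/h.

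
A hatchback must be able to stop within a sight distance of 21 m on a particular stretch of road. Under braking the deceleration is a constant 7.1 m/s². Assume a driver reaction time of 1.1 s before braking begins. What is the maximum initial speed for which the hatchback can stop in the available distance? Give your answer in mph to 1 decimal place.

Maximum speed ≈ 24.9 mph

Stopping distance: v·t_r + v²/(2a) = 21 with t_r = 1.1 s and a = 7.100 m/s².
So v² + 15.620 v − 298.20 = 0.
Positive root: v = −a·t_r + √((a·t_r)² + 2a·d) = −7.810 + √(60.996 + 298.20) = 11.1425 m/s.
11.1425 m/s ÷ 0.44704 = 24.925 mph.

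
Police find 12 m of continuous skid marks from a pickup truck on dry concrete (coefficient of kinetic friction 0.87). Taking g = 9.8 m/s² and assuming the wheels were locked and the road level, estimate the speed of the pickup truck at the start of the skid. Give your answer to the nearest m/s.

Initial speed ≈ 14 m/s

Deceleration a = μg = 0.87 × 9.8 = 8.526 m/s².
v = √(2a·d) = √(2 × 8.526 × 12) = √204.624 = 14.3047 m/s.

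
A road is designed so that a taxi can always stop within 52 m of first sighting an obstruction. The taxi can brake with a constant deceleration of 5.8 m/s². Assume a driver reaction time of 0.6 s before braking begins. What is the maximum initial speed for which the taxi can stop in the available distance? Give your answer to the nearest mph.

Stopping distance: v·t_r + v²/(2a) = 52 with t_r = 0.6 s and a = 5.800 m/s².
So v² + 6.960 v − 603.20 = 0.
Positive root: v = −a·t_r + √((a·t_r)² + 2a·d) = −3.480 + √(12.110 + 603.20) = 21.3254 m/s.
21.3254 m/s ÷ 0.44704 = 47.704 mph.

Maximum speed ≈ 48 mph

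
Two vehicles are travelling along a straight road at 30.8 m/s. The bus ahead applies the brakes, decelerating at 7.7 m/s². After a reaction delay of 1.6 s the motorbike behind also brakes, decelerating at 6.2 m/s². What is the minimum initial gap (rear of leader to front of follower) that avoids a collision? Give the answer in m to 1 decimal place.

Minimum gap ≈ 64.2 m

Leader travels v²/(2a_L) = 948.640 / 15.400 = 61.600 m before stopping.
Follower covers v·t_r = 30.8000 × 1.6 = 49.280 m while reacting, then v²/(2a_F) = 948.640 / 12.400 = 76.503 m while braking, for a total of 49.280 + 76.503 = 125.783 m.
Since a_F ≤ a_L and the follower starts braking later, the follower is never slower than the leader, so the closest approach is when both have stopped.
Minimum gap = 125.783 − 61.600 = 64.183 m.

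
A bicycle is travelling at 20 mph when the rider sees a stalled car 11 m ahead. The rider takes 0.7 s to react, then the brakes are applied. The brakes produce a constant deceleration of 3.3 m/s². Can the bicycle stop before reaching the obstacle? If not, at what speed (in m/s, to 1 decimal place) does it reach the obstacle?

No — it strikes the obstacle at 7.0 m/s

20 mph × 0.44704 = 8.9408 m/s.
Reaction distance = 8.9408 × 0.7 = 6.259 m.
Braking distance needed to stop: v²/(2a) = 79.938 / 6.600 = 12.112 m, so total needed = 6.259 + 12.112 = 18.371 m > 11 m — it cannot stop.
Distance remaining when braking begins: 11 − 6.259 = 4.741 m.
v² = v₀² − 2a·d = 79.938 − 2 × 3.300 × 4.741 = 48.647 m²/s².
v = √48.647 = 6.975 m/s.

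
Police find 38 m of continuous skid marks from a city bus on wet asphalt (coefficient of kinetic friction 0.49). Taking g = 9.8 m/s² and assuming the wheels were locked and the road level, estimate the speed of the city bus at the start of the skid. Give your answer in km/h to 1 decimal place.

Initial speed ≈ 68.8 km/h

Deceleration a = μg = 0.49 × 9.8 = 4.802 m/s².
v = √(2a·d) = √(2 × 4.802 × 38) = √364.952 = 19.1037 m/s.
= 19.1037 × 3.6 = 68.773 km/h.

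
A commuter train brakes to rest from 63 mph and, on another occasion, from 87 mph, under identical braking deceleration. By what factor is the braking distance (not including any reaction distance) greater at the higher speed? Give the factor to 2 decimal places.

Factor ≈ 1.91

Braking distance d = v²/(2a), so with a fixed, d ∝ v².
Factor = (87/63)² = 1.3810² = 1.9072.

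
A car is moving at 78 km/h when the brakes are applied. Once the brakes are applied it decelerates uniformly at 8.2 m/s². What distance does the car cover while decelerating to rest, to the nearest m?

Braking distance ≈ 29 m

78 km/h ÷ 3.6 = 21.6667 m/s.
Braking distance = v²/(2a) = 21.6667² / (2 × 8.200) = 469.446 / 16.400 = 28.625 m.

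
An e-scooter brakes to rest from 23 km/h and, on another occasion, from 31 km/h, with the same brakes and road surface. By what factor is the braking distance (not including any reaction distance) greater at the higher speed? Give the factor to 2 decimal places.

Braking distance d = v²/(2a), so with a fixed, d ∝ v².
Factor = (31/23)² = 1.3478² = 1.8166.

Factor ≈ 1.82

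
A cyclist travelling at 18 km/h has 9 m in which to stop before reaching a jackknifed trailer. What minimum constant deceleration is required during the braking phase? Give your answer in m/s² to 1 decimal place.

Required deceleration ≈ 1.4 m/s²

18 km/h ÷ 3.6 = 5.0000 m/s.
v² = 2a·d ⇒ a = v²/(2d) = 5.0000² / (2 × 9.000) = 25.000 / 18.000 = 1.3889 m/s².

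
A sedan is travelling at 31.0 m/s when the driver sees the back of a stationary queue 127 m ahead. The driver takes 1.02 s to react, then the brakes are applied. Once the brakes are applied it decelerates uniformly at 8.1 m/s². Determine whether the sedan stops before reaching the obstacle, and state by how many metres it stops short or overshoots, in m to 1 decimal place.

Reaction distance = 31.0000 × 1.02 = 31.620 m.
Braking distance = v²/(2a) = 961.000 / 16.200 = 59.321 m.
Total stopping distance = 31.620 + 59.321 = 90.941 m, vs 127 m available — it stops with 127 − 90.941 = 36.059 m to spare.

Yes — it stops 36.1 m short of the obstacle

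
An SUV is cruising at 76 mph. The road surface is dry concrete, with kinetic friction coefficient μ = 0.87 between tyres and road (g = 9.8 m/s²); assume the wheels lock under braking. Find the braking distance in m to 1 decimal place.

Braking distance ≈ 67.7 m

76 mph × 0.44704 = 33.9750 m/s.
a = μg = 0.87 × 9.8 = 8.526 m/s².
Braking distance = v²/(2a) = 33.9750² / (2 × 8.526) = 1154.301 / 17.052 = 67.693 m.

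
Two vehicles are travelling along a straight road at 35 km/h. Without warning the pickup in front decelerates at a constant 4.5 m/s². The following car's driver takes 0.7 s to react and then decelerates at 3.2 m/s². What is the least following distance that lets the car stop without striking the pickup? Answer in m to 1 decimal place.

Minimum gap ≈ 11.1 m

35 km/h ÷ 3.6 = 9.7222 m/s.
Leader travels v²/(2a_L) = 94.521 / 9.000 = 10.502 m before stopping.
Follower covers v·t_r = 9.7222 × 0.7 = 6.806 m while reacting, then v²/(2a_F) = 94.521 / 6.400 = 14.769 m while braking, for a total of 6.806 + 14.769 = 21.575 m.
Since a_F ≤ a_L and the follower starts braking later, the follower is never slower than the leader, so the closest approach is when both have stopped.
Minimum gap = 21.575 − 10.502 = 11.073 m.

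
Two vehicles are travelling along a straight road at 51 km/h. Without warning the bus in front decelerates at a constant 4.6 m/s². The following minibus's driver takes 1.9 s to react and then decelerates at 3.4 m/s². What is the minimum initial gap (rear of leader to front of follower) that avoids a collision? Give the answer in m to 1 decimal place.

Minimum gap ≈ 34.6 m

51 km/h ÷ 3.6 = 14.1667 m/s.
Leader travels v²/(2a_L) = 200.695 / 9.200 = 21.815 m before stopping.
Follower covers v·t_r = 14.1667 × 1.9 = 26.917 m while reacting, then v²/(2a_F) = 200.695 / 6.800 = 29.514 m while braking, for a total of 26.917 + 29.514 = 56.431 m.
Since a_F ≤ a_L and the follower starts braking later, the follower is never slower than the leader, so the closest approach is when both have stopped.
Minimum gap = 56.431 − 21.815 = 34.616 m.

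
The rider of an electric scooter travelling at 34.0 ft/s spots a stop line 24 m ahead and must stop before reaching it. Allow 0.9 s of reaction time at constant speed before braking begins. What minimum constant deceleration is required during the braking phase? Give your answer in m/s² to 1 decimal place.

Required deceleration ≈ 3.7 m/s²

34 ft/s × 0.3048 = 10.3632 m/s.
Distance covered during reaction = 10.3632 × 0.9 = 9.327 m.
Distance available for braking: 24 − 9.327 = 14.673 m.
v² = 2a·d ⇒ a = v²/(2d) = 10.3632² / (2 × 14.673) = 107.396 / 29.346 = 3.6596 m/s².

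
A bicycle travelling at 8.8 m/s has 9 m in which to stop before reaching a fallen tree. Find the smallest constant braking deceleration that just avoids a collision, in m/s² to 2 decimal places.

v² = 2a·d ⇒ a = v²/(2d) = 8.8000² / (2 × 9.000) = 77.440 / 18.000 = 4.3022 m/s².

Required deceleration ≈ 4.30 m/s²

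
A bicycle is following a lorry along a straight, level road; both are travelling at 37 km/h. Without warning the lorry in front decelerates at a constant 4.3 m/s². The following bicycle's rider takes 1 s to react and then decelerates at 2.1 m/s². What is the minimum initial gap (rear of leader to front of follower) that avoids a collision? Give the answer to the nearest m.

37 km/h ÷ 3.6 = 10.2778 m/s.
Leader travels v²/(2a_L) = 105.633 / 8.600 = 12.283 m before stopping.
Follower covers v·t_r = 10.2778 × 1 = 10.278 m while reacting, then v²/(2a_F) = 105.633 / 4.200 = 25.151 m while braking, for a total of 10.278 + 25.151 = 35.429 m.
Since a_F ≤ a_L and the follower starts braking later, the follower is never slower than the leader, so the closest approach is when both have stopped.
Minimum gap = 35.429 − 12.283 = 23.146 m.

Minimum gap ≈ 23 m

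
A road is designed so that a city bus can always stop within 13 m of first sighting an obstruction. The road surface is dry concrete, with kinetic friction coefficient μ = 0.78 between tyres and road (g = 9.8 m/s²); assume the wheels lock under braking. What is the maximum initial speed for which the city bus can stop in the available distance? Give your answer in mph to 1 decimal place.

a = μg = 0.78 × 9.8 = 7.644 m/s².
v²/(2a) = d ⇒ v = √(2 × 7.644 × 13) = √198.74 = 14.0975 m/s.
14.0975 m/s ÷ 0.44704 = 31.535 mph.

Maximum speed ≈ 31.5 mph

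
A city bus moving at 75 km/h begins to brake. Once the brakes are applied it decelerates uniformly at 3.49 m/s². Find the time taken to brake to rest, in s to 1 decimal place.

Braking time ≈ 6.0 s

75 km/h ÷ 3.6 = 20.8333 m/s.
Braking time = v/a = 20.8333 / 3.490 = 5.969 s.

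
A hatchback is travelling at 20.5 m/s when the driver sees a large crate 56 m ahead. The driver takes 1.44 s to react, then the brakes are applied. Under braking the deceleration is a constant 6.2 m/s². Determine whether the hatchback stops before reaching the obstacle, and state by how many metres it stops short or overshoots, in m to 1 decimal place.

No — it overshoots by 7.4 m

Reaction distance = 20.5000 × 1.44 = 29.520 m.
Braking distance = v²/(2a) = 420.250 / 12.400 = 33.891 m.
Total stopping distance = 29.520 + 33.891 = 63.411 m, vs 56 m available — it cannot stop in time and overshoots by 63.411 − 56 = 7.411 m.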